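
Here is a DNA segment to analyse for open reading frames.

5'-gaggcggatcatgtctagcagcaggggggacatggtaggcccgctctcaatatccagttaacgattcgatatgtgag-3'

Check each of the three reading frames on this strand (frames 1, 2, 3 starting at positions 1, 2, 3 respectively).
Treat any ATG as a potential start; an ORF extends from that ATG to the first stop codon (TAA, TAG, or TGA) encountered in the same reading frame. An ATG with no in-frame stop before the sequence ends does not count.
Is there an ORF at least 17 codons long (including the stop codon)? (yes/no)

yes

Frame 1: GAG GCG GAT CAT GTC TAG CAG CAG GGG GGA CAT GGT AGG CCC GCT CTC AAT ATC CAG TTA ACG ATT CGA TAT GTG — no ATG→stop ORF.
Frame 2: AGG CGG ATC ATG TCT AGC AGC AGG GGG GAC ATG GTA GGC CCG CTC TCA ATA TCC AGT TAA CGA TTC GAT ATG TGA — ATG at 11, stop TAA at 59 → 51 nt; ATG at 32, stop TAA at 59 → 30 nt; ATG at 71, stop TGA at 74 → 6 nt.
Frame 3: GGC GGA TCA TGT CTA GCA GCA GGG GGG ACA TGG TAG GCC CGC TCT CAA TAT CCA GTT AAC GAT TCG ATA TGT GAG — no ATG→stop ORF.
Frame 2 has an ORF of 17 codons (positions 11–61) ≥ 17, so yes.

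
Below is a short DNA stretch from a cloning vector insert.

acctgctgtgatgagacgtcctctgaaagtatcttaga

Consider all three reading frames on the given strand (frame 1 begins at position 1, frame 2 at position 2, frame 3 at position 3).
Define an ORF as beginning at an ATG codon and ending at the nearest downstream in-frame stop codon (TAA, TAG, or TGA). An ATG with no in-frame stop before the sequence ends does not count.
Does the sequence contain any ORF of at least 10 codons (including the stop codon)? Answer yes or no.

Frame 1: ACC TGC TGT GAT GAG ACG TCC TCT GAA AGT ATC TTA — no ATG→stop ORF.
Frame 2: CCT GCT GTG ATG AGA CGT CCT CTG AAA GTA TCT TAG — ATG at 11, stop TAG at 35 → 27 nt.
Frame 3: CTG CTG TGA TGA GAC GTC CTC TGA AAG TAT CTT AGA — no ATG→stop ORF.
Largest ORF found is 9 codons < 10, so no.

no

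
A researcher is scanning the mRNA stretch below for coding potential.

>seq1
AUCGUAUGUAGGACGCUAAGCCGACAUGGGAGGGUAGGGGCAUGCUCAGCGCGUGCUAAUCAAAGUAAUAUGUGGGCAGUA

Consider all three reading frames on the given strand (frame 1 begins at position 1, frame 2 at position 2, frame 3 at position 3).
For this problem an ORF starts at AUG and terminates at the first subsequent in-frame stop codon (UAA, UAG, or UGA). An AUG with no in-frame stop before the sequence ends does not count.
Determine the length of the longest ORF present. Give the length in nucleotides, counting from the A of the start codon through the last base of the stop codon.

Frame 1: AUC GUA UGU AGG ACG CUA AGC CGA CAU GGG AGG GUA GGG GCA UGC UCA GCG CGU GCU AAU CAA AGU AAU AUG UGG GCA GUA — no AUG→stop ORF.
Frame 2: UCG UAU GUA GGA CGC UAA GCC GAC AUG GGA GGG UAG GGG CAU GCU CAG CGC GUG CUA AUC AAA GUA AUA UGU GGG CAG — AUG at 26, stop UAG at 35 → 12 nt.
Frame 3: CGU AUG UAG GAC GCU AAG CCG ACA UGG GAG GGU AGG GGC AUG CUC AGC GCG UGC UAA UCA AAG UAA UAU GUG GGC AGU — AUG at 6, stop UAG at 9 → 6 nt; AUG at 42, stop UAA at 57 → 18 nt.
Longest: frame 3, positions 42–59, 18 nt = 6 codons = 5 aa. → 18 nucleotides.

18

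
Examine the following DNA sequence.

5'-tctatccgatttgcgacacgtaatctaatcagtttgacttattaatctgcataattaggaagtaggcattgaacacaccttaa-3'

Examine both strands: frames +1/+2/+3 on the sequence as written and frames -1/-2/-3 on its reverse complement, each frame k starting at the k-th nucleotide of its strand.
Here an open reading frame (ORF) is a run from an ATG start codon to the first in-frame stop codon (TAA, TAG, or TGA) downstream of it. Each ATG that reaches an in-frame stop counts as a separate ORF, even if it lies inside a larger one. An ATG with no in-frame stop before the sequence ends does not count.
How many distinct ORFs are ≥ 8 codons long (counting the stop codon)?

Reverse complement (5'→3'): TTAAGGTGTGTTCAATGCCTACTTCCTAATTATGCAGATTAATAAGTCAAACTGATTAGATTACGTGTCGCAAATCGGATAGA
Frame +1: TCT ATC CGA TTT GCG ACA CGT AAT CTA ATC AGT TTG ACT TAT TAA TCT GCA TAA TTA GGA AGT AGG CAT TGA ACA CAC CTT — no ATG→stop ORF.
Frame +2: CTA TCC GAT TTG CGA CAC GTA ATC TAA TCA GTT TGA CTT ATT AAT CTG CAT AAT TAG GAA GTA GGC ATT GAA CAC ACC TTA — no ATG→stop ORF.
Frame +3: TAT CCG ATT TGC GAC ACG TAA TCT AAT CAG TTT GAC TTA TTA ATC TGC ATA ATT AGG AAG TAG GCA TTG AAC ACA CCT TAA — no ATG→stop ORF.
Frame -1: TTA AGG TGT GTT CAA TGC CTA CTT CCT AAT TAT GCA GAT TAA TAA GTC AAA CTG ATT AGA TTA CGT GTC GCA AAT CGG ATA — no ATG→stop ORF.
Frame -2: TAA GGT GTG TTC AAT GCC TAC TTC CTA ATT ATG CAG ATT AAT AAG TCA AAC TGA TTA GAT TAC GTG TCG CAA ATC GGA TAG — ATG at 32, stop TGA at 53 → 24 nt.
Frame -3: AAG GTG TGT TCA ATG CCT ACT TCC TAA TTA TGC AGA TTA ATA AGT CAA ACT GAT TAG ATT ACG TGT CGC AAA TCG GAT AGA — ATG at 15, stop TAA at 27 → 15 nt.
ORFs ≥ 8 codons: frame -2 32–55 (8 codons). Count = 1.

1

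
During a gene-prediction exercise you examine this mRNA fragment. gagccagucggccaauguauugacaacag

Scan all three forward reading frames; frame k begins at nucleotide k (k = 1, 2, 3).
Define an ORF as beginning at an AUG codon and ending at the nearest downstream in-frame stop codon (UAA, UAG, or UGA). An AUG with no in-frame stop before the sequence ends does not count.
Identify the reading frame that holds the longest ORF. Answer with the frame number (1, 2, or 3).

Frame 1: GAG CCA GUC GGC CAA UGU AUU GAC AAC — no AUG→stop ORF.
Frame 2: AGC CAG UCG GCC AAU GUA UUG ACA ACA — no AUG→stop ORF.
Frame 3: GCC AGU CGG CCA AUG UAU UGA CAA CAG — AUG at 15, stop UGA at 21 → 9 nt.
Longest ORF is 9 nt in frame 3 (positions 15–23).

3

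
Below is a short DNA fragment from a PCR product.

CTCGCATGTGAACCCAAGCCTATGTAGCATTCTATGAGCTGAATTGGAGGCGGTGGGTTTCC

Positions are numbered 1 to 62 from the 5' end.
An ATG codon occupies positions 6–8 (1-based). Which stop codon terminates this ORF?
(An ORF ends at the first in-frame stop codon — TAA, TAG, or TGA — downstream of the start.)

TGA

Codons from position 6: ATG (6–8), TGA (9–11).
The first in-frame stop codon is TGA.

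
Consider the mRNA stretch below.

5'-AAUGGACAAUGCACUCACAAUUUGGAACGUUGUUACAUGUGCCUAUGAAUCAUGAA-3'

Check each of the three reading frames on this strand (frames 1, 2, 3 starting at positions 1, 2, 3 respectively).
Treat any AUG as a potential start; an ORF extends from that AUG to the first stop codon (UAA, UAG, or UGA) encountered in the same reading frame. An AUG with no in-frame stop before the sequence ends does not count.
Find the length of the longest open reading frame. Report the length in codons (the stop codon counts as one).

18

Frame 1: AAU GGA CAA UGC ACU CAC AAU UUG GAA CGU UGU UAC AUG UGC CUA UGA AUC AUG — AUG at 37, stop UGA at 46 → 12 nt.
Frame 2: AUG GAC AAU GCA CUC ACA AUU UGG AAC GUU GUU ACA UGU GCC UAU GAA UCA UGA — AUG at 2, stop UGA at 53 → 54 nt.
Frame 3: UGG ACA AUG CAC UCA CAA UUU GGA ACG UUG UUA CAU GUG CCU AUG AAU CAU GAA — no AUG→stop ORF.
Longest: frame 2, positions 2–55, 54 nt = 18 codons = 17 aa. → 18 codons.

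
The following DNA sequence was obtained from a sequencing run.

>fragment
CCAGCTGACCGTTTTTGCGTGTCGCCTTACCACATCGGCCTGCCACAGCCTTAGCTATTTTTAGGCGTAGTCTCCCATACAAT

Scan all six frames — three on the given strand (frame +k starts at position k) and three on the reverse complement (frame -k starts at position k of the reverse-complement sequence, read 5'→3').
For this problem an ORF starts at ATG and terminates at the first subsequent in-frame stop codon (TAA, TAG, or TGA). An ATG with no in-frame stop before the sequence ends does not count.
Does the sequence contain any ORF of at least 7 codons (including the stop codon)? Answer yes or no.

no

Reverse complement (5'→3'): ATTGTATGGGAGACTACGCCTAAAAATAGCTAAGGCTGTGGCAGGCCGATGTGGTAAGGCGACACGCAAAAACGGTCAGCTGG
Frame +1: CCA GCT GAC CGT TTT TGC GTG TCG CCT TAC CAC ATC GGC CTG CCA CAG CCT TAG CTA TTT TTA GGC GTA GTC TCC CAT ACA — no ATG→stop ORF.
Frame +2: CAG CTG ACC GTT TTT GCG TGT CGC CTT ACC ACA TCG GCC TGC CAC AGC CTT AGC TAT TTT TAG GCG TAG TCT CCC ATA CAA — no ATG→stop ORF.
Frame +3: AGC TGA CCG TTT TTG CGT GTC GCC TTA CCA CAT CGG CCT GCC ACA GCC TTA GCT ATT TTT AGG CGT AGT CTC CCA TAC AAT — no ATG→stop ORF.
Frame -1: ATT GTA TGG GAG ACT ACG CCT AAA AAT AGC TAA GGC TGT GGC AGG CCG ATG TGG TAA GGC GAC ACG CAA AAA CGG TCA GCT — ATG at 49, stop TAA at 55 → 9 nt.
Frame -2: TTG TAT GGG AGA CTA CGC CTA AAA ATA GCT AAG GCT GTG GCA GGC CGA TGT GGT AAG GCG ACA CGC AAA AAC GGT CAG CTG — no ATG→stop ORF.
Frame -3: TGT ATG GGA GAC TAC GCC TAA AAA TAG CTA AGG CTG TGG CAG GCC GAT GTG GTA AGG CGA CAC GCA AAA ACG GTC AGC TGG — ATG at 6, stop TAA at 21 → 18 nt.
Largest ORF found is 6 codons < 7, so no.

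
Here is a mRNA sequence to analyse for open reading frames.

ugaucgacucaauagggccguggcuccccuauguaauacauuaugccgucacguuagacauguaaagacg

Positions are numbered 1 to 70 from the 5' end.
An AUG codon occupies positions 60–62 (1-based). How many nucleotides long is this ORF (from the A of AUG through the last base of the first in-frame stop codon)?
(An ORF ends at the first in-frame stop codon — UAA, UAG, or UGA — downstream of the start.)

6

Codons from position 60: AUG (60–62), UAA (63–65).
UAA is the first in-frame stop; ORF spans 60–65, 6 nucleotides.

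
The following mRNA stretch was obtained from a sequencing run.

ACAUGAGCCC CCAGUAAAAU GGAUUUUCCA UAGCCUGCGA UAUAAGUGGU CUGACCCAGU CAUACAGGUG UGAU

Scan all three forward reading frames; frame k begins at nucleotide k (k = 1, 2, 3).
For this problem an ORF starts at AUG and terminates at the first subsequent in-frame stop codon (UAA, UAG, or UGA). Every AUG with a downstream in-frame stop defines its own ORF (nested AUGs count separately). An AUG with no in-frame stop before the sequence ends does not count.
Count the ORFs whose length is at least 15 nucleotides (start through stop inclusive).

2

Frame 1: ACA UGA GCC CCC AGU AAA AUG GAU UUU CCA UAG CCU GCG AUA UAA GUG GUC UGA CCC AGU CAU ACA GGU GUG — AUG at 19, stop UAG at 31 → 15 nt.
Frame 2: CAU GAG CCC CCA GUA AAA UGG AUU UUC CAU AGC CUG CGA UAU AAG UGG UCU GAC CCA GUC AUA CAG GUG UGA — no AUG→stop ORF.
Frame 3: AUG AGC CCC CAG UAA AAU GGA UUU UCC AUA GCC UGC GAU AUA AGU GGU CUG ACC CAG UCA UAC AGG UGU GAU — AUG at 3, stop UAA at 15 → 15 nt.
ORFs ≥ 15 nucleotides: frame 1 19–33 (15 nucleotides), frame 3 3–17 (15 nucleotides). Count = 2.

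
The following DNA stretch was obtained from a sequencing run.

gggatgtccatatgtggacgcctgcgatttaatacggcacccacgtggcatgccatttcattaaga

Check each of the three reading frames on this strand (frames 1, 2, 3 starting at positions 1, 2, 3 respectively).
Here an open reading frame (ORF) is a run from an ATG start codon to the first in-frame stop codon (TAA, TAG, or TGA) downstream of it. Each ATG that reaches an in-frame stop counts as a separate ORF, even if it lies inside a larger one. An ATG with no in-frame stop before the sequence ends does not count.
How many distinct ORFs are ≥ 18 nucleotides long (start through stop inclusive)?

1

Frame 1: GGG ATG TCC ATA TGT GGA CGC CTG CGA TTT AAT ACG GCA CCC ACG TGG CAT GCC ATT TCA TTA AGA — no ATG→stop ORF.
Frame 2: GGA TGT CCA TAT GTG GAC GCC TGC GAT TTA ATA CGG CAC CCA CGT GGC ATG CCA TTT CAT TAA — ATG at 50, stop TAA at 62 → 15 nt.
Frame 3: GAT GTC CAT ATG TGG ACG CCT GCG ATT TAA TAC GGC ACC CAC GTG GCA TGC CAT TTC ATT AAG — ATG at 12, stop TAA at 30 → 21 nt.
ORFs ≥ 18 nucleotides: frame 3 12–32 (21 nucleotides). Count = 1.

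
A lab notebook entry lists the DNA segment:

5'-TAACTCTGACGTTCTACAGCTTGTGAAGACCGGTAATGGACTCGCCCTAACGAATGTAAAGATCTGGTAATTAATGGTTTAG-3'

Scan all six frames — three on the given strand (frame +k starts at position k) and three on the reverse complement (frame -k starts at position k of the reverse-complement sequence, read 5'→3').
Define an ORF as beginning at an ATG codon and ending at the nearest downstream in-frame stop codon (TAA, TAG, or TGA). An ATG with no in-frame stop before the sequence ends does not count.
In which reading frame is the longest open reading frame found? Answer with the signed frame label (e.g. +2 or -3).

+3

Reverse complement (5'→3'): CTAAACCATTAATTACCAGATCTTTACATTCGTTAGGGCGAGTCCATTACCGGTCTTCACAAGCTGTAGAACGTCAGAGTTA
Frame +1: TAA CTC TGA CGT TCT ACA GCT TGT GAA GAC CGG TAA TGG ACT CGC CCT AAC GAA TGT AAA GAT CTG GTA ATT AAT GGT TTA — no ATG→stop ORF.
Frame +2: AAC TCT GAC GTT CTA CAG CTT GTG AAG ACC GGT AAT GGA CTC GCC CTA ACG AAT GTA AAG ATC TGG TAA TTA ATG GTT TAG — ATG at 74, stop TAG at 80 → 9 nt.
Frame +3: ACT CTG ACG TTC TAC AGC TTG TGA AGA CCG GTA ATG GAC TCG CCC TAA CGA ATG TAA AGA TCT GGT AAT TAA TGG TTT — ATG at 36, stop TAA at 48 → 15 nt; ATG at 54, stop TAA at 57 → 6 nt.
Frame -1: CTA AAC CAT TAA TTA CCA GAT CTT TAC ATT CGT TAG GGC GAG TCC ATT ACC GGT CTT CAC AAG CTG TAG AAC GTC AGA GTT — no ATG→stop ORF.
Frame -2: TAA ACC ATT AAT TAC CAG ATC TTT ACA TTC GTT AGG GCG AGT CCA TTA CCG GTC TTC ACA AGC TGT AGA ACG TCA GAG TTA — no ATG→stop ORF.
Frame -3: AAA CCA TTA ATT ACC AGA TCT TTA CAT TCG TTA GGG CGA GTC CAT TAC CGG TCT TCA CAA GCT GTA GAA CGT CAG AGT — no ATG→stop ORF.
Longest ORF is 15 nt in frame +3 (positions 36–50).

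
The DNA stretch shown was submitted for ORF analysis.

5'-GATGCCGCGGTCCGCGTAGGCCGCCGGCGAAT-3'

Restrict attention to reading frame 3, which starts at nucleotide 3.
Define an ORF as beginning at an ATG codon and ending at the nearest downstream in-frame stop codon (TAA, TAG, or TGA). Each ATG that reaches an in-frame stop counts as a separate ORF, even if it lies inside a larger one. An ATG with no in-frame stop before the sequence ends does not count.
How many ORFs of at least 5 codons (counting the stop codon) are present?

Frame 3: TGC CGC GGT CCG CGT AGG CCG CCG GCG AAT — no ATG→stop ORF.
No ORF reaches 5 codons. Count = 0.

0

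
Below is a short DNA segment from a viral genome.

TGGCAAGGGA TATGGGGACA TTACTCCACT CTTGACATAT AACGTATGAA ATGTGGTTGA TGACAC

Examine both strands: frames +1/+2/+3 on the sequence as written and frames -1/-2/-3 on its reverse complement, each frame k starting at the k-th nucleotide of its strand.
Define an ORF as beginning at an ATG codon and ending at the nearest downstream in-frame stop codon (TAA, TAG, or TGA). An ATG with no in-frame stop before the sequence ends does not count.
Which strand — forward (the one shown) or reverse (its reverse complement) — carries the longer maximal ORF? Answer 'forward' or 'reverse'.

forward

Reverse complement (5'→3'): GTGTCATCAACCACATTTCATACGTTATATGTCAAGAGTGGAGTAATGTCCCCATATCCCTTGCCA
Frame +1: TGG CAA GGG ATA TGG GGA CAT TAC TCC ACT CTT GAC ATA TAA CGT ATG AAA TGT GGT TGA TGA CAC — ATG at 46, stop TGA at 58 → 15 nt.
Frame +2: GGC AAG GGA TAT GGG GAC ATT ACT CCA CTC TTG ACA TAT AAC GTA TGA AAT GTG GTT GAT GAC — no ATG→stop ORF.
Frame +3: GCA AGG GAT ATG GGG ACA TTA CTC CAC TCT TGA CAT ATA ACG TAT GAA ATG TGG TTG ATG ACA — ATG at 12, stop TGA at 33 → 24 nt.
Frame -1: GTG TCA TCA ACC ACA TTT CAT ACG TTA TAT GTC AAG AGT GGA GTA ATG TCC CCA TAT CCC TTG CCA — no ATG→stop ORF.
Frame -2: TGT CAT CAA CCA CAT TTC ATA CGT TAT ATG TCA AGA GTG GAG TAA TGT CCC CAT ATC CCT TGC — ATG at 29, stop TAA at 44 → 18 nt.
Frame -3: GTC ATC AAC CAC ATT TCA TAC GTT ATA TGT CAA GAG TGG AGT AAT GTC CCC ATA TCC CTT GCC — no ATG→stop ORF.
Forward-strand max 24 nt; reverse-strand max 18 nt. The forward strand has the longer ORF.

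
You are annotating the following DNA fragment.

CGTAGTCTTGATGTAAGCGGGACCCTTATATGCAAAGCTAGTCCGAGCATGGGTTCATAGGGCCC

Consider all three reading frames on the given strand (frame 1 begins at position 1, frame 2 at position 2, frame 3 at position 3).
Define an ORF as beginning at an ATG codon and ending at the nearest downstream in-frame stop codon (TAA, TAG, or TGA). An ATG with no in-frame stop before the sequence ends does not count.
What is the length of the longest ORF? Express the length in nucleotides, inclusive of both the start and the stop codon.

12

Frame 1: CGT AGT CTT GAT GTA AGC GGG ACC CTT ATA TGC AAA GCT AGT CCG AGC ATG GGT TCA TAG GGC — ATG at 49, stop TAG at 58 → 12 nt.
Frame 2: GTA GTC TTG ATG TAA GCG GGA CCC TTA TAT GCA AAG CTA GTC CGA GCA TGG GTT CAT AGG GCC — ATG at 11, stop TAA at 14 → 6 nt.
Frame 3: TAG TCT TGA TGT AAG CGG GAC CCT TAT ATG CAA AGC TAG TCC GAG CAT GGG TTC ATA GGG CCC — ATG at 30, stop TAG at 39 → 12 nt.
Longest: frame 1, positions 49–60, 12 nt = 4 codons = 3 aa. → 12 nucleotides.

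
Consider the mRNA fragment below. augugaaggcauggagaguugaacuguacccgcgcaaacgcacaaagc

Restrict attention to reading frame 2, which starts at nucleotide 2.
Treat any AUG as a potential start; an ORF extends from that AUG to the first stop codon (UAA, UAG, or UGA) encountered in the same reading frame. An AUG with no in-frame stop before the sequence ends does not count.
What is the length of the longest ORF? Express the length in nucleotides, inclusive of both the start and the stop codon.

12

Frame 2: UGU GAA GGC AUG GAG AGU UGA ACU GUA CCC GCG CAA ACG CAC AAA — AUG at 11, stop UGA at 20 → 12 nt.
Longest: frame 2, positions 11–22, 12 nt = 4 codons = 3 aa. → 12 nucleotides.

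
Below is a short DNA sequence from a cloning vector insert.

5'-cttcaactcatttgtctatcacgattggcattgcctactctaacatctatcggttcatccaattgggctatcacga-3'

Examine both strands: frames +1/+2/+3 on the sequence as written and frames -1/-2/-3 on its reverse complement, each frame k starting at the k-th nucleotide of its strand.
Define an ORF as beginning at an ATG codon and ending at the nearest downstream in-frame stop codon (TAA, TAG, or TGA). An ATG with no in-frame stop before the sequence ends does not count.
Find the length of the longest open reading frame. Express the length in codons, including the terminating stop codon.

Reverse complement (5'→3'): TCGTGATAGCCCAATTGGATGAACCGATAGATGTTAGAGTAGGCAATGCCAATCGTGATAGACAAATGAGTTGAAG
Frame +1: CTT CAA CTC ATT TGT CTA TCA CGA TTG GCA TTG CCT ACT CTA ACA TCT ATC GGT TCA TCC AAT TGG GCT ATC ACG — no ATG→stop ORF.
Frame +2: TTC AAC TCA TTT GTC TAT CAC GAT TGG CAT TGC CTA CTC TAA CAT CTA TCG GTT CAT CCA ATT GGG CTA TCA CGA — no ATG→stop ORF.
Frame +3: TCA ACT CAT TTG TCT ATC ACG ATT GGC ATT GCC TAC TCT AAC ATC TAT CGG TTC ATC CAA TTG GGC TAT CAC — no ATG→stop ORF.
Frame -1: TCG TGA TAG CCC AAT TGG ATG AAC CGA TAG ATG TTA GAG TAG GCA ATG CCA ATC GTG ATA GAC AAA TGA GTT GAA — ATG at 19, stop TAG at 28 → 12 nt; ATG at 31, stop TAG at 40 → 12 nt; ATG at 46, stop TGA at 67 → 24 nt.
Frame -2: CGT GAT AGC CCA ATT GGA TGA ACC GAT AGA TGT TAG AGT AGG CAA TGC CAA TCG TGA TAG ACA AAT GAG TTG AAG — no ATG→stop ORF.
Frame -3: GTG ATA GCC CAA TTG GAT GAA CCG ATA GAT GTT AGA GTA GGC AAT GCC AAT CGT GAT AGA CAA ATG AGT TGA — ATG at 66, stop TGA at 72 → 9 nt.
Longest: frame -1, positions 46–69, 24 nt = 8 codons = 7 aa. → 8 codons.

8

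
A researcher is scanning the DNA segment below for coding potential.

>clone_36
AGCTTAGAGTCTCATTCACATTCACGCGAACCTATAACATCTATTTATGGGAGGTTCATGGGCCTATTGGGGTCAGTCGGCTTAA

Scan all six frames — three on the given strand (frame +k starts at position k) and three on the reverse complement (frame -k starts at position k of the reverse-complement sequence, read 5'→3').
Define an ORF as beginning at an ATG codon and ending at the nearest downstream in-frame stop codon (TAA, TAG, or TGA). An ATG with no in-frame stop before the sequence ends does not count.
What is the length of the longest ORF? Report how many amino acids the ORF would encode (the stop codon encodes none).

12

Reverse complement (5'→3'): TTAAGCCGACTGACCCCAATAGGCCCATGAACCTCCCATAAATAGATGTTATAGGTTCGCGTGAATGTGAATGAGACTCTAAGCT
Frame +1: AGC TTA GAG TCT CAT TCA CAT TCA CGC GAA CCT ATA ACA TCT ATT TAT GGG AGG TTC ATG GGC CTA TTG GGG TCA GTC GGC TTA — no ATG→stop ORF.
Frame +2: GCT TAG AGT CTC ATT CAC ATT CAC GCG AAC CTA TAA CAT CTA TTT ATG GGA GGT TCA TGG GCC TAT TGG GGT CAG TCG GCT TAA — ATG at 47, stop TAA at 83 → 39 nt.
Frame +3: CTT AGA GTC TCA TTC ACA TTC ACG CGA ACC TAT AAC ATC TAT TTA TGG GAG GTT CAT GGG CCT ATT GGG GTC AGT CGG CTT — no ATG→stop ORF.
Frame -1: TTA AGC CGA CTG ACC CCA ATA GGC CCA TGA ACC TCC CAT AAA TAG ATG TTA TAG GTT CGC GTG AAT GTG AAT GAG ACT CTA AGC — ATG at 46, stop TAG at 52 → 9 nt.
Frame -2: TAA GCC GAC TGA CCC CAA TAG GCC CAT GAA CCT CCC ATA AAT AGA TGT TAT AGG TTC GCG TGA ATG TGA ATG AGA CTC TAA GCT — ATG at 65, stop TGA at 68 → 6 nt; ATG at 71, stop TAA at 80 → 12 nt.
Frame -3: AAG CCG ACT GAC CCC AAT AGG CCC ATG AAC CTC CCA TAA ATA GAT GTT ATA GGT TCG CGT GAA TGT GAA TGA GAC TCT AAG — ATG at 27, stop TAA at 39 → 15 nt.
Longest: frame +2, positions 47–85, 39 nt = 13 codons = 12 aa. → 12 amino acids.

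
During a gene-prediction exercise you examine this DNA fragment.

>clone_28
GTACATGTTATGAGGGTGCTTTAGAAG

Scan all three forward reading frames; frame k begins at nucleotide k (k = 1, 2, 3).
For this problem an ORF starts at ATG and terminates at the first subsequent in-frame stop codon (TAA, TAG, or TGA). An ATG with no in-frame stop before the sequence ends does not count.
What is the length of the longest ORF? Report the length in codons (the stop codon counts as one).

5

Frame 1: GTA CAT GTT ATG AGG GTG CTT TAG AAG — ATG at 10, stop TAG at 22 → 15 nt.
Frame 2: TAC ATG TTA TGA GGG TGC TTT AGA — ATG at 5, stop TGA at 11 → 9 nt.
Frame 3: ACA TGT TAT GAG GGT GCT TTA GAA — no ATG→stop ORF.
Longest: frame 1, positions 10–24, 15 nt = 5 codons = 4 aa. → 5 codons.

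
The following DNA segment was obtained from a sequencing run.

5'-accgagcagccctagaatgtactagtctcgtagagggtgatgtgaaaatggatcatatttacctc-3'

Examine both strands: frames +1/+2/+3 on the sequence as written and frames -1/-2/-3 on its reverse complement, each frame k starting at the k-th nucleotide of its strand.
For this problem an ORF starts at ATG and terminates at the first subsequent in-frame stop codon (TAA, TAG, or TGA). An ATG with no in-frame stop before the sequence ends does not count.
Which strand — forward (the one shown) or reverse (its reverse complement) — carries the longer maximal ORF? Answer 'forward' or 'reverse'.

Reverse complement (5'→3'): GAGGTAAATATGATCCATTTTCACATCACCCTCTACGAGACTAGTACATTCTAGGGCTGCTCGGT
Frame +1: ACC GAG CAG CCC TAG AAT GTA CTA GTC TCG TAG AGG GTG ATG TGA AAA TGG ATC ATA TTT ACC — ATG at 40, stop TGA at 43 → 6 nt.
Frame +2: CCG AGC AGC CCT AGA ATG TAC TAG TCT CGT AGA GGG TGA TGT GAA AAT GGA TCA TAT TTA CCT — ATG at 17, stop TAG at 23 → 9 nt.
Frame +3: CGA GCA GCC CTA GAA TGT ACT AGT CTC GTA GAG GGT GAT GTG AAA ATG GAT CAT ATT TAC CTC — no ATG→stop ORF.
Frame -1: GAG GTA AAT ATG ATC CAT TTT CAC ATC ACC CTC TAC GAG ACT AGT ACA TTC TAG GGC TGC TCG — ATG at 10, stop TAG at 52 → 45 nt.
Frame -2: AGG TAA ATA TGA TCC ATT TTC ACA TCA CCC TCT ACG AGA CTA GTA CAT TCT AGG GCT GCT CGG — no ATG→stop ORF.
Frame -3: GGT AAA TAT GAT CCA TTT TCA CAT CAC CCT CTA CGA GAC TAG TAC ATT CTA GGG CTG CTC GGT — no ATG→stop ORF.
Forward-strand max 9 nt; reverse-strand max 45 nt. The reverse strand has the longer ORF.

reverse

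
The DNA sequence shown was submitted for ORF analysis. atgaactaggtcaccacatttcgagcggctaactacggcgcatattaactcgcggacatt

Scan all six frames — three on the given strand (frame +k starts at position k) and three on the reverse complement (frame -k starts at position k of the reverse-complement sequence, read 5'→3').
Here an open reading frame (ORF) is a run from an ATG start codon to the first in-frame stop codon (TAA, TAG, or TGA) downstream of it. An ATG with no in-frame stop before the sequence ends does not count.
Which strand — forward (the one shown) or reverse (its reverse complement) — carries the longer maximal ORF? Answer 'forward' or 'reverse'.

reverse

Reverse complement (5'→3'): AATGTCCGCGAGTTAATATGCGCCGTAGTTAGCCGCTCGAAATGTGGTGACCTAGTTCAT
Frame +1: ATG AAC TAG GTC ACC ACA TTT CGA GCG GCT AAC TAC GGC GCA TAT TAA CTC GCG GAC ATT — ATG at 1, stop TAG at 7 → 9 nt.
Frame +2: TGA ACT AGG TCA CCA CAT TTC GAG CGG CTA ACT ACG GCG CAT ATT AAC TCG CGG ACA — no ATG→stop ORF.
Frame +3: GAA CTA GGT CAC CAC ATT TCG AGC GGC TAA CTA CGG CGC ATA TTA ACT CGC GGA CAT — no ATG→stop ORF.
Frame -1: AAT GTC CGC GAG TTA ATA TGC GCC GTA GTT AGC CGC TCG AAA TGT GGT GAC CTA GTT CAT — no ATG→stop ORF.
Frame -2: ATG TCC GCG AGT TAA TAT GCG CCG TAG TTA GCC GCT CGA AAT GTG GTG ACC TAG TTC — ATG at 2, stop TAA at 14 → 15 nt.
Frame -3: TGT CCG CGA GTT AAT ATG CGC CGT AGT TAG CCG CTC GAA ATG TGG TGA CCT AGT TCA — ATG at 18, stop TAG at 30 → 15 nt; ATG at 42, stop TGA at 48 → 9 nt.
Forward-strand max 9 nt; reverse-strand max 15 nt. The reverse strand has the longer ORF.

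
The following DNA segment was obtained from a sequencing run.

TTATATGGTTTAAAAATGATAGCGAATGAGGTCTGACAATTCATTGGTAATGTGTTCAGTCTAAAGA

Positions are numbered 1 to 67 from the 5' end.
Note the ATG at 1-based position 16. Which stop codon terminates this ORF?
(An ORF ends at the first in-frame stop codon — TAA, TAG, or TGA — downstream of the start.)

TGA

Codons from position 16: ATG (16–18), ATA (19–21), GCG (22–24), AAT (25–27), GAG (28–30), GTC (31–33), TGA (34–36).
The first in-frame stop codon is TGA.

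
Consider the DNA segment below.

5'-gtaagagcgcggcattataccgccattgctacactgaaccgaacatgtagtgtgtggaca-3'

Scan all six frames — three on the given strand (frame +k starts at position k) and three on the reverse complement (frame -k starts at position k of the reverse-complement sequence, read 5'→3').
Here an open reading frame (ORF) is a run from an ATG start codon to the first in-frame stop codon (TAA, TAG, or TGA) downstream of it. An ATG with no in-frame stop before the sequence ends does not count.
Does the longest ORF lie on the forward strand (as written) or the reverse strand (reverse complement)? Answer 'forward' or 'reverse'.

Reverse complement (5'→3'): TGTCCACACACTACATGTTCGGTTCAGTGTAGCAATGGCGGTATAATGCCGCGCTCTTAC
Frame +1: GTA AGA GCG CGG CAT TAT ACC GCC ATT GCT ACA CTG AAC CGA ACA TGT AGT GTG TGG ACA — no ATG→stop ORF.
Frame +2: TAA GAG CGC GGC ATT ATA CCG CCA TTG CTA CAC TGA ACC GAA CAT GTA GTG TGT GGA — no ATG→stop ORF.
Frame +3: AAG AGC GCG GCA TTA TAC CGC CAT TGC TAC ACT GAA CCG AAC ATG TAG TGT GTG GAC — ATG at 45, stop TAG at 48 → 6 nt.
Frame -1: TGT CCA CAC ACT ACA TGT TCG GTT CAG TGT AGC AAT GGC GGT ATA ATG CCG CGC TCT TAC — no ATG→stop ORF.
Frame -2: GTC CAC ACA CTA CAT GTT CGG TTC AGT GTA GCA ATG GCG GTA TAA TGC CGC GCT CTT — ATG at 35, stop TAA at 44 → 12 nt.
Frame -3: TCC ACA CAC TAC ATG TTC GGT TCA GTG TAG CAA TGG CGG TAT AAT GCC GCG CTC TTA — ATG at 15, stop TAG at 30 → 18 nt.
Forward-strand max 6 nt; reverse-strand max 18 nt. The reverse strand has the longer ORF.

reverse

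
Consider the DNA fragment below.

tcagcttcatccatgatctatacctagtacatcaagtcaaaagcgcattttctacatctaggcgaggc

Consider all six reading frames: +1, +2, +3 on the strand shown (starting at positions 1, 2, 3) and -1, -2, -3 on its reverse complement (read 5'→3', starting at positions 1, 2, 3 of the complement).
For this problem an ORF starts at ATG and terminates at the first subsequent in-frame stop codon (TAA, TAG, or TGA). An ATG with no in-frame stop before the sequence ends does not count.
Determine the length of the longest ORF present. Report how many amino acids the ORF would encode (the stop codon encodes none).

4

Reverse complement (5'→3'): GCCTCGCCTAGATGTAGAAAATGCGCTTTTGACTTGATGTACTAGGTATAGATCATGGATGAAGCTGA
Frame +1: TCA GCT TCA TCC ATG ATC TAT ACC TAG TAC ATC AAG TCA AAA GCG CAT TTT CTA CAT CTA GGC GAG — ATG at 13, stop TAG at 25 → 15 nt.
Frame +2: CAG CTT CAT CCA TGA TCT ATA CCT AGT ACA TCA AGT CAA AAG CGC ATT TTC TAC ATC TAG GCG AGG — no ATG→stop ORF.
Frame +3: AGC TTC ATC CAT GAT CTA TAC CTA GTA CAT CAA GTC AAA AGC GCA TTT TCT ACA TCT AGG CGA GGC — no ATG→stop ORF.
Frame -1: GCC TCG CCT AGA TGT AGA AAA TGC GCT TTT GAC TTG ATG TAC TAG GTA TAG ATC ATG GAT GAA GCT — ATG at 37, stop TAG at 43 → 9 nt.
Frame -2: CCT CGC CTA GAT GTA GAA AAT GCG CTT TTG ACT TGA TGT ACT AGG TAT AGA TCA TGG ATG AAG CTG — no ATG→stop ORF.
Frame -3: CTC GCC TAG ATG TAG AAA ATG CGC TTT TGA CTT GAT GTA CTA GGT ATA GAT CAT GGA TGA AGC TGA — ATG at 12, stop TAG at 15 → 6 nt; ATG at 21, stop TGA at 30 → 12 nt.
Longest: frame +1, positions 13–27, 15 nt = 5 codons = 4 aa. → 4 amino acids.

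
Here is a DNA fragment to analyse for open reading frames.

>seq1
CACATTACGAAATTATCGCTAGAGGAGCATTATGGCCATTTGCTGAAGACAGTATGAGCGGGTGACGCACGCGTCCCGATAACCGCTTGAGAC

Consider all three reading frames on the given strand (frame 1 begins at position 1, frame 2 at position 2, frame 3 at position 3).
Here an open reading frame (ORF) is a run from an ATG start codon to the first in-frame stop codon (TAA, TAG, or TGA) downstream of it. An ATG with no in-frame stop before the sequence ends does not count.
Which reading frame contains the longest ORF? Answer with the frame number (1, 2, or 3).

2

Frame 1: CAC ATT ACG AAA TTA TCG CTA GAG GAG CAT TAT GGC CAT TTG CTG AAG ACA GTA TGA GCG GGT GAC GCA CGC GTC CCG ATA ACC GCT TGA GAC — no ATG→stop ORF.
Frame 2: ACA TTA CGA AAT TAT CGC TAG AGG AGC ATT ATG GCC ATT TGC TGA AGA CAG TAT GAG CGG GTG ACG CAC GCG TCC CGA TAA CCG CTT GAG — ATG at 32, stop TGA at 44 → 15 nt.
Frame 3: CAT TAC GAA ATT ATC GCT AGA GGA GCA TTA TGG CCA TTT GCT GAA GAC AGT ATG AGC GGG TGA CGC ACG CGT CCC GAT AAC CGC TTG AGA — ATG at 54, stop TGA at 63 → 12 nt.
Longest ORF is 15 nt in frame 2 (positions 32–46).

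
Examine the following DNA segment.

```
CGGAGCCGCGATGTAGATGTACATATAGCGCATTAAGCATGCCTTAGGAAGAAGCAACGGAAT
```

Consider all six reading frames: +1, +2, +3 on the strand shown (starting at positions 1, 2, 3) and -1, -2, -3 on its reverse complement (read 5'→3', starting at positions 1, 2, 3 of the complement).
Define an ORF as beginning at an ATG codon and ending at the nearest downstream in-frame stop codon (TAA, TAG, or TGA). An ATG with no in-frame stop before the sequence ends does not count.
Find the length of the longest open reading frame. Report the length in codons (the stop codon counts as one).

Reverse complement (5'→3'): ATTCCGTTGCTTCTTCCTAAGGCATGCTTAATGCGCTATATGTACATCTACATCGCGGCTCCG
Frame +1: CGG AGC CGC GAT GTA GAT GTA CAT ATA GCG CAT TAA GCA TGC CTT AGG AAG AAG CAA CGG AAT — no ATG→stop ORF.
Frame +2: GGA GCC GCG ATG TAG ATG TAC ATA TAG CGC ATT AAG CAT GCC TTA GGA AGA AGC AAC GGA — ATG at 11, stop TAG at 14 → 6 nt; ATG at 17, stop TAG at 26 → 12 nt.
Frame +3: GAG CCG CGA TGT AGA TGT ACA TAT AGC GCA TTA AGC ATG CCT TAG GAA GAA GCA ACG GAA — ATG at 39, stop TAG at 45 → 9 nt.
Frame -1: ATT CCG TTG CTT CTT CCT AAG GCA TGC TTA ATG CGC TAT ATG TAC ATC TAC ATC GCG GCT CCG — no ATG→stop ORF.
Frame -2: TTC CGT TGC TTC TTC CTA AGG CAT GCT TAA TGC GCT ATA TGT ACA TCT ACA TCG CGG CTC — no ATG→stop ORF.
Frame -3: TCC GTT GCT TCT TCC TAA GGC ATG CTT AAT GCG CTA TAT GTA CAT CTA CAT CGC GGC TCC — no ATG→stop ORF.
Longest: frame +2, positions 17–28, 12 nt = 4 codons = 3 aa. → 4 codons.

4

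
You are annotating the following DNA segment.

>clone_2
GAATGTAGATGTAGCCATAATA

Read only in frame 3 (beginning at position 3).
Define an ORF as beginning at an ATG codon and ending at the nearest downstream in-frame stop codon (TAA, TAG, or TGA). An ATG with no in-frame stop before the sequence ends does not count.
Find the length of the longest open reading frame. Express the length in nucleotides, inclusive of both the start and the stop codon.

Frame 3: ATG TAG ATG TAG CCA TAA — ATG at 3, stop TAG at 6 → 6 nt; ATG at 9, stop TAG at 12 → 6 nt.
Longest: frame 3, positions 3–8, 6 nt = 2 codons = 1 aa. → 6 nucleotides.

6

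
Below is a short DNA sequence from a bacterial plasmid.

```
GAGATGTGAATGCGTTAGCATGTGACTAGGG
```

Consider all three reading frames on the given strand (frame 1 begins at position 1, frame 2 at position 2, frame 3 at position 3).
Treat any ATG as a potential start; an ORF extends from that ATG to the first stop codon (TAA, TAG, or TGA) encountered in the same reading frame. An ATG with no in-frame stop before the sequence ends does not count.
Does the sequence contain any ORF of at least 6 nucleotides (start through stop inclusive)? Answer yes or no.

Frame 1: GAG ATG TGA ATG CGT TAG CAT GTG ACT AGG — ATG at 4, stop TGA at 7 → 6 nt; ATG at 10, stop TAG at 16 → 9 nt.
Frame 2: AGA TGT GAA TGC GTT AGC ATG TGA CTA GGG — ATG at 20, stop TGA at 23 → 6 nt.
Frame 3: GAT GTG AAT GCG TTA GCA TGT GAC TAG — no ATG→stop ORF.
Frame 1 has an ORF of 6 nucleotides (positions 4–9) ≥ 6, so yes.

yes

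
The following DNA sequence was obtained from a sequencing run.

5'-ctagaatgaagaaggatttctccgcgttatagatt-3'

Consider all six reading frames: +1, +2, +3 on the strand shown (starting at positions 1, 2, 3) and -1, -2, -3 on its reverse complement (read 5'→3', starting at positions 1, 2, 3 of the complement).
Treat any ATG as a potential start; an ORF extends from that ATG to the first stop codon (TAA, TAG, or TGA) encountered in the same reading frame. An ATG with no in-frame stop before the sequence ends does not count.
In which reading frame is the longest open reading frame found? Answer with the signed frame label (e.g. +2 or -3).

+3

Reverse complement (5'→3'): AATCTATAACGCGGAGAAATCCTTCTTCATTCTAG
Frame +1: CTA GAA TGA AGA AGG ATT TCT CCG CGT TAT AGA — no ATG→stop ORF.
Frame +2: TAG AAT GAA GAA GGA TTT CTC CGC GTT ATA GAT — no ATG→stop ORF.
Frame +3: AGA ATG AAG AAG GAT TTC TCC GCG TTA TAG ATT — ATG at 6, stop TAG at 30 → 27 nt.
Frame -1: AAT CTA TAA CGC GGA GAA ATC CTT CTT CAT TCT — no ATG→stop ORF.
Frame -2: ATC TAT AAC GCG GAG AAA TCC TTC TTC ATT CTA — no ATG→stop ORF.
Frame -3: TCT ATA ACG CGG AGA AAT CCT TCT TCA TTC TAG — no ATG→stop ORF.
Longest ORF is 27 nt in frame +3 (positions 6–32).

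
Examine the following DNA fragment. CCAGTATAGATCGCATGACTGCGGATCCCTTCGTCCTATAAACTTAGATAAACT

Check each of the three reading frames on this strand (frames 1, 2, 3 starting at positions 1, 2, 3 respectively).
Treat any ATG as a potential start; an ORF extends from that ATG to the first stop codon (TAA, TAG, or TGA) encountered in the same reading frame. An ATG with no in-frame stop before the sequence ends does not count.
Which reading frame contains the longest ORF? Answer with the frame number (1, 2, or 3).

Frame 1: CCA GTA TAG ATC GCA TGA CTG CGG ATC CCT TCG TCC TAT AAA CTT AGA TAA ACT — no ATG→stop ORF.
Frame 2: CAG TAT AGA TCG CAT GAC TGC GGA TCC CTT CGT CCT ATA AAC TTA GAT AAA — no ATG→stop ORF.
Frame 3: AGT ATA GAT CGC ATG ACT GCG GAT CCC TTC GTC CTA TAA ACT TAG ATA AAC — ATG at 15, stop TAA at 39 → 27 nt.
Longest ORF is 27 nt in frame 3 (positions 15–41).

3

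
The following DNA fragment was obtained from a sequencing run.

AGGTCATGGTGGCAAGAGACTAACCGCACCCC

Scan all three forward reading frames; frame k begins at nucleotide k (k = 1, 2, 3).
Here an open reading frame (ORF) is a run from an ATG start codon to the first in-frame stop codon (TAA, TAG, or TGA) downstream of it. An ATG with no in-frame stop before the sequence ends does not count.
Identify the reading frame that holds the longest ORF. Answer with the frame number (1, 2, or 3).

Frame 1: AGG TCA TGG TGG CAA GAG ACT AAC CGC ACC — no ATG→stop ORF.
Frame 2: GGT CAT GGT GGC AAG AGA CTA ACC GCA CCC — no ATG→stop ORF.
Frame 3: GTC ATG GTG GCA AGA GAC TAA CCG CAC CCC — ATG at 6, stop TAA at 21 → 18 nt.
Longest ORF is 18 nt in frame 3 (positions 6–23).

3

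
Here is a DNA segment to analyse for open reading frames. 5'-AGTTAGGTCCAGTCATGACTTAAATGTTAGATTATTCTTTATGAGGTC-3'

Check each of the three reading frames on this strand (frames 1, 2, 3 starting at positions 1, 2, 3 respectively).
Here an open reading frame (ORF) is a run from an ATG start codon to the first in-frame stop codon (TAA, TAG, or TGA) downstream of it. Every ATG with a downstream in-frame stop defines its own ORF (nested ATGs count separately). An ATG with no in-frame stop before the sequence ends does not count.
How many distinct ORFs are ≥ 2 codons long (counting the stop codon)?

2

Frame 1: AGT TAG GTC CAG TCA TGA CTT AAA TGT TAG ATT ATT CTT TAT GAG GTC — no ATG→stop ORF.
Frame 2: GTT AGG TCC AGT CAT GAC TTA AAT GTT AGA TTA TTC TTT ATG AGG — no ATG→stop ORF.
Frame 3: TTA GGT CCA GTC ATG ACT TAA ATG TTA GAT TAT TCT TTA TGA GGT — ATG at 15, stop TAA at 21 → 9 nt; ATG at 24, stop TGA at 42 → 21 nt.
ORFs ≥ 2 codons: frame 3 15–23 (3 codons), frame 3 24–44 (7 codons). Count = 2.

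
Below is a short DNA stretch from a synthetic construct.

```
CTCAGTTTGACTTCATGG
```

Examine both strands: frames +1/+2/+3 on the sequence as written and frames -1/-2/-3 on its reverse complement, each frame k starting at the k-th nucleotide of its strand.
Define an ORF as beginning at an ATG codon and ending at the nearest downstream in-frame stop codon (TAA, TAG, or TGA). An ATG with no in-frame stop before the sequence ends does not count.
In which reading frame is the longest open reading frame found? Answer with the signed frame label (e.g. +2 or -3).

-3

Reverse complement (5'→3'): CCATGAAGTCAAACTGAG
Frame +1: CTC AGT TTG ACT TCA TGG — no ATG→stop ORF.
Frame +2: TCA GTT TGA CTT CAT — no ATG→stop ORF.
Frame +3: CAG TTT GAC TTC ATG — no ATG→stop ORF.
Frame -1: CCA TGA AGT CAA ACT GAG — no ATG→stop ORF.
Frame -2: CAT GAA GTC AAA CTG — no ATG→stop ORF.
Frame -3: ATG AAG TCA AAC TGA — ATG at 3, stop TGA at 15 → 15 nt.
Longest ORF is 15 nt in frame -3 (positions 3–17).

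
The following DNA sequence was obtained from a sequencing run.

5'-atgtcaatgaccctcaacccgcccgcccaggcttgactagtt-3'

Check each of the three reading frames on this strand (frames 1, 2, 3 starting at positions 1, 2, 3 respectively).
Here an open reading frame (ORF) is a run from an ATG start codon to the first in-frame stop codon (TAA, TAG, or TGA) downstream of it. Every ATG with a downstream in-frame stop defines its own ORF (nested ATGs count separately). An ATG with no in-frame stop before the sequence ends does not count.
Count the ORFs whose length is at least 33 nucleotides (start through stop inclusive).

1

Frame 1: ATG TCA ATG ACC CTC AAC CCG CCC GCC CAG GCT TGA CTA GTT — ATG at 1, stop TGA at 34 → 36 nt; ATG at 7, stop TGA at 34 → 30 nt.
Frame 2: TGT CAA TGA CCC TCA ACC CGC CCG CCC AGG CTT GAC TAG — no ATG→stop ORF.
Frame 3: GTC AAT GAC CCT CAA CCC GCC CGC CCA GGC TTG ACT AGT — no ATG→stop ORF.
ORFs ≥ 33 nucleotides: frame 1 1–36 (36 nucleotides). Count = 1.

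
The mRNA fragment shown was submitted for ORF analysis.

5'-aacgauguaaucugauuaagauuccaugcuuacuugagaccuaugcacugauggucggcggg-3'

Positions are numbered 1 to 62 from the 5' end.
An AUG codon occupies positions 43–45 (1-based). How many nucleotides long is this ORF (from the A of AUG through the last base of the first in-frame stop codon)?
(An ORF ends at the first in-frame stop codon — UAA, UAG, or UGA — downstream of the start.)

Codons from position 43: AUG (43–45), CAC (46–48), UGA (49–51).
UGA is the first in-frame stop; ORF spans 43–51, 9 nucleotides.

9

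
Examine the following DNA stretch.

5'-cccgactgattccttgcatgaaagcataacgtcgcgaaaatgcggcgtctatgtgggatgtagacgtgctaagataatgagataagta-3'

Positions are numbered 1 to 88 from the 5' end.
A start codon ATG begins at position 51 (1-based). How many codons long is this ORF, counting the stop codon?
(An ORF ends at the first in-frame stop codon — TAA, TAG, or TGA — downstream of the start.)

9

Codons from position 51: ATG (51–53), TGG (54–56), GAT (57–59), GTA (60–62), GAC (63–65), GTG (66–68), CTA (69–71), AGA (72–74), TAA (75–77).
TAA is the first in-frame stop; that's 9 codons including the stop.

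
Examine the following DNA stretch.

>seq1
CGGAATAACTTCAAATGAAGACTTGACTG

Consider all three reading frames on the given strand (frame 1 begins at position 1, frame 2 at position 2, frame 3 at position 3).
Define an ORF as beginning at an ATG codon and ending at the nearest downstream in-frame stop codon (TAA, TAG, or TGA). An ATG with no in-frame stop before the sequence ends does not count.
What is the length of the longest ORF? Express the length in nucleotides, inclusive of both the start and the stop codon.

12

Frame 1: CGG AAT AAC TTC AAA TGA AGA CTT GAC — no ATG→stop ORF.
Frame 2: GGA ATA ACT TCA AAT GAA GAC TTG ACT — no ATG→stop ORF.
Frame 3: GAA TAA CTT CAA ATG AAG ACT TGA CTG — ATG at 15, stop TGA at 24 → 12 nt.
Longest: frame 3, positions 15–26, 12 nt = 4 codons = 3 aa. → 12 nucleotides.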